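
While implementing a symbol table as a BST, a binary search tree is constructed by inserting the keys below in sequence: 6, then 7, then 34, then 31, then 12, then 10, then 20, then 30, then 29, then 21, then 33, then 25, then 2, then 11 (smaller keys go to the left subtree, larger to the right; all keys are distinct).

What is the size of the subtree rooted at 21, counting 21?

2

6: root
7: right child of 6 (depth 1)
34: right child of 7 (depth 2)
31: left child of 34 (depth 3)
12: left child of 31 (depth 4)
10: left child of 12 (depth 5)
20: right child of 12 (depth 5)
30: right child of 20 (depth 6)
29: left child of 30 (depth 7)
21: left child of 29 (depth 8)
33: right child of 31 (depth 4)
25: right child of 21 (depth 9)
2: left child of 6 (depth 1)
11: right child of 10 (depth 6)

Subtree rooted at 21 contains: 21, 25 — 2 nodes.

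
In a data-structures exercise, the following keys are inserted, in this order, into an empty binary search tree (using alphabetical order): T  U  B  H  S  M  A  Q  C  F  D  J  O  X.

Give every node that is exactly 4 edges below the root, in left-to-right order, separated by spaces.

Resulting structure (node: left, right):
  T: L=B, R=U
  U: L=–, R=X
  B: L=A, R=H
  H: L=C, R=S
  S: L=M, R=–
  M: L=J, R=Q
  A: L=–, R=–
  Q: L=O, R=–
  C: L=–, R=F
  F: L=D, R=–
  D: L=–, R=–
  J: L=–, R=–
  O: L=–, R=–
  X: L=–, R=–

F M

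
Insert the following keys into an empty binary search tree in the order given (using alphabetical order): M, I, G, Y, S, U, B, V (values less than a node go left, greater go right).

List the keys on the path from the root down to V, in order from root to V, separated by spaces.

M Y S U V

Resulting structure (node: left, right):
  M: L=I, R=Y
  I: L=G, R=–
  G: L=B, R=–
  Y: L=S, R=–
  S: L=–, R=U
  U: L=–, R=V
  B: L=–, R=–
  V: L=–, R=–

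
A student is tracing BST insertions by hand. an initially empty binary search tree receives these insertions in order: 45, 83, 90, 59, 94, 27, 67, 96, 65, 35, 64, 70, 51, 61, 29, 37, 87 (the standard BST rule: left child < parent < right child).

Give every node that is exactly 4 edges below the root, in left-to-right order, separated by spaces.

Insert 45: tree is empty, so 45 becomes the root.
Insert 83: 83 > 45 → go right. Place as right child of 45.
Insert 90: 90 > 45 → go right; 90 > 83 → go right. Place as right child of 83.
Insert 59: 59 > 45 → go right; 59 < 83 → go left. Place as left child of 83.
Insert 94: 94 > 45 → go right; 94 > 83 → go right; 94 > 90 → go right. Place as right child of 90.
Insert 27: 27 < 45 → go left. Place as left child of 45.
Insert 67: 67 > 45 → go right; 67 < 83 → go left; 67 > 59 → go right. Place as right child of 59.
Insert 96: 96 > 45 → go right; 96 > 83 → go right; 96 > 90 → go right; 96 > 94 → go right. Place as right child of 94.
Insert 65: 65 > 45 → go right; 65 < 83 → go left; 65 > 59 → go right; 65 < 67 → go left. Place as left child of 67.
Insert 35: 35 < 45 → go left; 35 > 27 → go right. Place as right child of 27.
Insert 64: 64 > 45 → go right; 64 < 83 → go left; 64 > 59 → go right; 64 < 67 → go left; 64 < 65 → go left. Place as left child of 65.
Insert 70: 70 > 45 → go right; 70 < 83 → go left; 70 > 59 → go right; 70 > 67 → go right. Place as right child of 67.
Insert 51: 51 > 45 → go right; 51 < 83 → go left; 51 < 59 → go left. Place as left child of 59.
Insert 61: 61 > 45 → go right; 61 < 83 → go left; 61 > 59 → go right; 61 < 67 → go left; 61 < 65 → go left; 61 < 64 → go left. Place as left child of 64.
Insert 29: 29 < 45 → go left; 29 > 27 → go right; 29 < 35 → go left. Place as left child of 35.
Insert 37: 37 < 45 → go left; 37 > 27 → go right; 37 > 35 → go right. Place as right child of 35.
Insert 87: 87 > 45 → go right; 87 > 83 → go right; 87 < 90 → go left. Place as left child of 90.

65 70 96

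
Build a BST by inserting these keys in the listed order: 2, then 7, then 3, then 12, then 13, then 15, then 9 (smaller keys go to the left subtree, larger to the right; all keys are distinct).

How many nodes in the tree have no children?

3

2: root
7: right child of 2 (depth 1)
3: left child of 7 (depth 2)
12: right child of 7 (depth 2)
13: right child of 12 (depth 3)
15: right child of 13 (depth 4)
9: left child of 12 (depth 3)

Leaves: 3, 9, 15 — 3 in total.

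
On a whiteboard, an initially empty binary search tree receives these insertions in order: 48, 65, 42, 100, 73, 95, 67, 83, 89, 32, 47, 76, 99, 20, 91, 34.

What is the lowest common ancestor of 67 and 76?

73

Insert 48: tree is empty, so 48 becomes the root.
Insert 65: 65 > 48 → go right. Place as right child of 48.
Insert 42: 42 < 48 → go left. Place as left child of 48.
Insert 100: 100 > 48 → go right; 100 > 65 → go right. Place as right child of 65.
Insert 73: 73 > 48 → go right; 73 > 65 → go right; 73 < 100 → go left. Place as left child of 100.
Insert 95: 95 > 48 → go right; 95 > 65 → go right; 95 < 100 → go left; 95 > 73 → go right. Place as right child of 73.
Insert 67: 67 > 48 → go right; 67 > 65 → go right; 67 < 100 → go left; 67 < 73 → go left. Place as left child of 73.
Insert 83: 83 > 48 → go right; 83 > 65 → go right; 83 < 100 → go left; 83 > 73 → go right; 83 < 95 → go left. Place as left child of 95.
Insert 89: 89 > 48 → go right; 89 > 65 → go right; 89 < 100 → go left; 89 > 73 → go right; 89 < 95 → go left; 89 > 83 → go right. Place as right child of 83.
Insert 32: 32 < 48 → go left; 32 < 42 → go left. Place as left child of 42.
Insert 47: 47 < 48 → go left; 47 > 42 → go right. Place as right child of 42.
Insert 76: 76 > 48 → go right; 76 > 65 → go right; 76 < 100 → go left; 76 > 73 → go right; 76 < 95 → go left; 76 < 83 → go left. Place as left child of 83.
Insert 99: 99 > 48 → go right; 99 > 65 → go right; 99 < 100 → go left; 99 > 73 → go right; 99 > 95 → go right. Place as right child of 95.
Insert 20: 20 < 48 → go left; 20 < 42 → go left; 20 < 32 → go left. Place as left child of 32.
Insert 91: 91 > 48 → go right; 91 > 65 → go right; 91 < 100 → go left; 91 > 73 → go right; 91 < 95 → go left; 91 > 83 → go right; 91 > 89 → go right. Place as right child of 89.
Insert 34: 34 < 48 → go left; 34 < 42 → go left; 34 > 32 → go right. Place as right child of 32.

Path to 67: 48 → 65 → 100 → 73 → 67
Path to 76: 48 → 65 → 100 → 73 → 95 → 83 → 76
The paths share a prefix ending at 73, then split left and right.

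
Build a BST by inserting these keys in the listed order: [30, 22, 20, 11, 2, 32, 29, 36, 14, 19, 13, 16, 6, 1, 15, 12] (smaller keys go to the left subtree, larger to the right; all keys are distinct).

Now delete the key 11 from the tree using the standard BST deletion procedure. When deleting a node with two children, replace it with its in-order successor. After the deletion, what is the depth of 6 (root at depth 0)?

5

Insert 30: tree is empty, so 30 becomes the root.
Insert 22: 22 < 30 → go left. Place as left child of 30.
Insert 20: 20 < 30 → go left; 20 < 22 → go left. Place as left child of 22.
Insert 11: 11 < 30 → go left; 11 < 22 → go left; 11 < 20 → go left. Place as left child of 20.
Insert 2: 2 < 30 → go left; 2 < 22 → go left; 2 < 20 → go left; 2 < 11 → go left. Place as left child of 11.
Insert 32: 32 > 30 → go right. Place as right child of 30.
Insert 29: 29 < 30 → go left; 29 > 22 → go right. Place as right child of 22.
Insert 36: 36 > 30 → go right; 36 > 32 → go right. Place as right child of 32.
Insert 14: 14 < 30 → go left; 14 < 22 → go left; 14 < 20 → go left; 14 > 11 → go right. Place as right child of 11.
Insert 19: 19 < 30 → go left; 19 < 22 → go left; 19 < 20 → go left; 19 > 11 → go right; 19 > 14 → go right. Place as right child of 14.
Insert 13: 13 < 30 → go left; 13 < 22 → go left; 13 < 20 → go left; 13 > 11 → go right; 13 < 14 → go left. Place as left child of 14.
Insert 16: 16 < 30 → go left; 16 < 22 → go left; 16 < 20 → go left; 16 > 11 → go right; 16 > 14 → go right; 16 < 19 → go left. Place as left child of 19.
Insert 6: 6 < 30 → go left; 6 < 22 → go left; 6 < 20 → go left; 6 < 11 → go left; 6 > 2 → go right. Place as right child of 2.
Insert 1: 1 < 30 → go left; 1 < 22 → go left; 1 < 20 → go left; 1 < 11 → go left; 1 < 2 → go left. Place as left child of 2.
Insert 15: 15 < 30 → go left; 15 < 22 → go left; 15 < 20 → go left; 15 > 11 → go right; 15 > 14 → go right; 15 < 19 → go left; 15 < 16 → go left. Place as left child of 16.
Insert 12: 12 < 30 → go left; 12 < 22 → go left; 12 < 20 → go left; 12 > 11 → go right; 12 < 14 → go left; 12 < 13 → go left. Place as left child of 13.

Delete 11 (two children — replace with in-order successor).
After deletion, path to 6: 30 → 22 → 20 → 12 → 2 → 6.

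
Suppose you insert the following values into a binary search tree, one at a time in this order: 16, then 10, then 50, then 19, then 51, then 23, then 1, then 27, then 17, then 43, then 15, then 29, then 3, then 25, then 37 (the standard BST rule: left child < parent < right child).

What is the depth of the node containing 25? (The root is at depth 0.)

16: root
10: left child of 16 (depth 1)
50: right child of 16 (depth 1)
19: left child of 50 (depth 2)
51: right child of 50 (depth 2)
23: right child of 19 (depth 3)
1: left child of 10 (depth 2)
27: right child of 23 (depth 4)
17: left child of 19 (depth 3)
43: right child of 27 (depth 5)
15: right child of 10 (depth 2)
29: left child of 43 (depth 6)
3: right child of 1 (depth 3)
25: left child of 27 (depth 5)
37: right child of 29 (depth 7)

Path to 25: 16 → 50 → 19 → 23 → 27 → 25, which is 5 edges.

5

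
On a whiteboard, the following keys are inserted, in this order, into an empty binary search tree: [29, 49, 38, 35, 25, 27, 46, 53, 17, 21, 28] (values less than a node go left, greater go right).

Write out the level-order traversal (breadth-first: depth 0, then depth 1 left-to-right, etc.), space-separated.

29 25 49 17 27 38 53 21 28 35 46

Resulting structure (node: left, right):
  29: L=25, R=49
  49: L=38, R=53
  38: L=35, R=46
  35: L=–, R=–
  25: L=17, R=27
  27: L=–, R=28
  46: L=–, R=–
  53: L=–, R=–
  17: L=–, R=21
  21: L=–, R=–
  28: L=–, R=–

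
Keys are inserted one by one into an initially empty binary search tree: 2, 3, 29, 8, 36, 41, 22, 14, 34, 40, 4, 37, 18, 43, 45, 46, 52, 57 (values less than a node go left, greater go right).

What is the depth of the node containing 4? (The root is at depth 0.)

4

Insert 2: tree is empty, so 2 becomes the root.
Insert 3: 3 > 2 → go right. Place as right child of 2.
Insert 29: 29 > 2 → go right; 29 > 3 → go right. Place as right child of 3.
Insert 8: 8 > 2 → go right; 8 > 3 → go right; 8 < 29 → go left. Place as left child of 29.
Insert 36: 36 > 2 → go right; 36 > 3 → go right; 36 > 29 → go right. Place as right child of 29.
Insert 41: 41 > 2 → go right; 41 > 3 → go right; 41 > 29 → go right; 41 > 36 → go right. Place as right child of 36.
Insert 22: 22 > 2 → go right; 22 > 3 → go right; 22 < 29 → go left; 22 > 8 → go right. Place as right child of 8.
Insert 14: 14 > 2 → go right; 14 > 3 → go right; 14 < 29 → go left; 14 > 8 → go right; 14 < 22 → go left. Place as left child of 22.
Insert 34: 34 > 2 → go right; 34 > 3 → go right; 34 > 29 → go right; 34 < 36 → go left. Place as left child of 36.
Insert 40: 40 > 2 → go right; 40 > 3 → go right; 40 > 29 → go right; 40 > 36 → go right; 40 < 41 → go left. Place as left child of 41.
Insert 4: 4 > 2 → go right; 4 > 3 → go right; 4 < 29 → go left; 4 < 8 → go left. Place as left child of 8.
Insert 37: 37 > 2 → go right; 37 > 3 → go right; 37 > 29 → go right; 37 > 36 → go right; 37 < 41 → go left; 37 < 40 → go left. Place as left child of 40.
Insert 18: 18 > 2 → go right; 18 > 3 → go right; 18 < 29 → go left; 18 > 8 → go right; 18 < 22 → go left; 18 > 14 → go right. Place as right child of 14.
Insert 43: 43 > 2 → go right; 43 > 3 → go right; 43 > 29 → go right; 43 > 36 → go right; 43 > 41 → go right. Place as right child of 41.
Insert 45: 45 > 2 → go right; 45 > 3 → go right; 45 > 29 → go right; 45 > 36 → go right; 45 > 41 → go right; 45 > 43 → go right. Place as right child of 43.
Insert 46: 46 > 2 → go right; 46 > 3 → go right; 46 > 29 → go right; 46 > 36 → go right; 46 > 41 → go right; 46 > 43 → go right; 46 > 45 → go right. Place as right child of 45.
Insert 52: 52 > 2 → go right; 52 > 3 → go right; 52 > 29 → go right; 52 > 36 → go right; 52 > 41 → go right; 52 > 43 → go right; 52 > 45 → go right; 52 > 46 → go right. Place as right child of 46.
Insert 57: 57 > 2 → go right; 57 > 3 → go right; 57 > 29 → go right; 57 > 36 → go right; 57 > 41 → go right; 57 > 43 → go right; 57 > 45 → go right; 57 > 46 → go right; 57 > 52 → go right. Place as right child of 52.

Path to 4: 2 → 3 → 29 → 8 → 4, which is 4 edges.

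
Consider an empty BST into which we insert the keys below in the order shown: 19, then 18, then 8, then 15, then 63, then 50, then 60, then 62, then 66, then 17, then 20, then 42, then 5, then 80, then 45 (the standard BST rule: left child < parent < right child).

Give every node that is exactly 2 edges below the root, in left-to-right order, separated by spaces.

8 50 66

Insert 19: tree is empty, so 19 becomes the root.
Insert 18: 18 < 19 → go left. Place as left child of 19.
Insert 8: 8 < 19 → go left; 8 < 18 → go left. Place as left child of 18.
Insert 15: 15 < 19 → go left; 15 < 18 → go left; 15 > 8 → go right. Place as right child of 8.
Insert 63: 63 > 19 → go right. Place as right child of 19.
Insert 50: 50 > 19 → go right; 50 < 63 → go left. Place as left child of 63.
Insert 60: 60 > 19 → go right; 60 < 63 → go left; 60 > 50 → go right. Place as right child of 50.
Insert 62: 62 > 19 → go right; 62 < 63 → go left; 62 > 50 → go right; 62 > 60 → go right. Place as right child of 60.
Insert 66: 66 > 19 → go right; 66 > 63 → go right. Place as right child of 63.
Insert 17: 17 < 19 → go left; 17 < 18 → go left; 17 > 8 → go right; 17 > 15 → go right. Place as right child of 15.
Insert 20: 20 > 19 → go right; 20 < 63 → go left; 20 < 50 → go left. Place as left child of 50.
Insert 42: 42 > 19 → go right; 42 < 63 → go left; 42 < 50 → go left; 42 > 20 → go right. Place as right child of 20.
Insert 5: 5 < 19 → go left; 5 < 18 → go left; 5 < 8 → go left. Place as left child of 8.
Insert 80: 80 > 19 → go right; 80 > 63 → go right; 80 > 66 → go right. Place as right child of 66.
Insert 45: 45 > 19 → go right; 45 < 63 → go left; 45 < 50 → go left; 45 > 20 → go right; 45 > 42 → go right. Place as right child of 42.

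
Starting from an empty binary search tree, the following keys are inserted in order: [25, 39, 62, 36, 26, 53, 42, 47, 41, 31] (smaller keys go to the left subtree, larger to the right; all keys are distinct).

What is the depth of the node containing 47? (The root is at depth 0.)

Resulting structure (node: left, right):
  25: L=–, R=39
  39: L=36, R=62
  62: L=53, R=–
  36: L=26, R=–
  26: L=–, R=31
  53: L=42, R=–
  42: L=41, R=47
  47: L=–, R=–
  41: L=–, R=–
  31: L=–, R=–

Path to 47: 25 → 39 → 62 → 53 → 42 → 47, which is 5 edges.

5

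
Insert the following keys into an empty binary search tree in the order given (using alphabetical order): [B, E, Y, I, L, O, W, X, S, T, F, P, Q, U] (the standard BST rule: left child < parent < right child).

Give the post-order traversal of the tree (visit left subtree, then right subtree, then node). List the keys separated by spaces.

F Q P U T S X W O L I Y E B

B: root
E: right child of B (depth 1)
Y: right child of E (depth 2)
I: left child of Y (depth 3)
L: right child of I (depth 4)
O: right child of L (depth 5)
W: right child of O (depth 6)
X: right child of W (depth 7)
S: left child of W (depth 7)
T: right child of S (depth 8)
F: left child of I (depth 4)
P: left child of S (depth 8)
Q: right child of P (depth 9)
U: right child of T (depth 9)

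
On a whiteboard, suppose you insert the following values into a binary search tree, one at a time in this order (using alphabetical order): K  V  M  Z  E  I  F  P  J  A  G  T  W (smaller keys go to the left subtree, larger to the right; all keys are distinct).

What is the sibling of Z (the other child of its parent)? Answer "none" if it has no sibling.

M

K: root
V: right child of K (depth 1)
M: left child of V (depth 2)
Z: right child of V (depth 2)
E: left child of K (depth 1)
I: right child of E (depth 2)
F: left child of I (depth 3)
P: right child of M (depth 3)
J: right child of I (depth 3)
A: left child of E (depth 2)
G: right child of F (depth 4)
T: right child of P (depth 4)
W: left child of Z (depth 3)

Z's parent is V; the other child of V is M.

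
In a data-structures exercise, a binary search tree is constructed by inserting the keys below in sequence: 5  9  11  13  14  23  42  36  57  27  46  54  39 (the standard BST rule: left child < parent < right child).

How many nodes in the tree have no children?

5: root
9: right child of 5 (depth 1)
11: right child of 9 (depth 2)
13: right child of 11 (depth 3)
14: right child of 13 (depth 4)
23: right child of 14 (depth 5)
42: right child of 23 (depth 6)
36: left child of 42 (depth 7)
57: right child of 42 (depth 7)
27: left child of 36 (depth 8)
46: left child of 57 (depth 8)
54: right child of 46 (depth 9)
39: right child of 36 (depth 8)

Leaves: 27, 39, 54 — 3 in total.

3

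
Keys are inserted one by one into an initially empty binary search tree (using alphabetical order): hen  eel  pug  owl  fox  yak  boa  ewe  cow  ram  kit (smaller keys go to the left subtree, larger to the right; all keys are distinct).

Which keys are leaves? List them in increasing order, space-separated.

cow ewe kit ram

hen: root
eel: left child of hen (depth 1)
pug: right child of hen (depth 1)
owl: left child of pug (depth 2)
fox: right child of eel (depth 2)
yak: right child of pug (depth 2)
boa: left child of eel (depth 2)
ewe: left child of fox (depth 3)
cow: right child of boa (depth 3)
ram: left child of yak (depth 3)
kit: left child of owl (depth 3)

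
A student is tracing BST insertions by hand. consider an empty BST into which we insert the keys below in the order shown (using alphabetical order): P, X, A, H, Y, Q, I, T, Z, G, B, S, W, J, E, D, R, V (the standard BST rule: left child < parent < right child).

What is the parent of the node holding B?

Insert P: tree is empty, so P becomes the root.
Insert X: X > P → go right. Place as right child of P.
Insert A: A < P → go left. Place as left child of P.
Insert H: H < P → go left; H > A → go right. Place as right child of A.
Insert Y: Y > P → go right; Y > X → go right. Place as right child of X.
Insert Q: Q > P → go right; Q < X → go left. Place as left child of X.
Insert I: I < P → go left; I > A → go right; I > H → go right. Place as right child of H.
Insert T: T > P → go right; T < X → go left; T > Q → go right. Place as right child of Q.
Insert Z: Z > P → go right; Z > X → go right; Z > Y → go right. Place as right child of Y.
Insert G: G < P → go left; G > A → go right; G < H → go left. Place as left child of H.
Insert B: B < P → go left; B > A → go right; B < H → go left; B < G → go left. Place as left child of G.
Insert S: S > P → go right; S < X → go left; S > Q → go right; S < T → go left. Place as left child of T.
Insert W: W > P → go right; W < X → go left; W > Q → go right; W > T → go right. Place as right child of T.
Insert J: J < P → go left; J > A → go right; J > H → go right; J > I → go right. Place as right child of I.
Insert E: E < P → go left; E > A → go right; E < H → go left; E < G → go left; E > B → go right. Place as right child of B.
Insert D: D < P → go left; D > A → go right; D < H → go left; D < G → go left; D > B → go right; D < E → go left. Place as left child of E.
Insert R: R > P → go right; R < X → go left; R > Q → go right; R < T → go left; R < S → go left. Place as left child of S.
Insert V: V > P → go right; V < X → go left; V > Q → go right; V > T → go right; V < W → go left. Place as left child of W.

G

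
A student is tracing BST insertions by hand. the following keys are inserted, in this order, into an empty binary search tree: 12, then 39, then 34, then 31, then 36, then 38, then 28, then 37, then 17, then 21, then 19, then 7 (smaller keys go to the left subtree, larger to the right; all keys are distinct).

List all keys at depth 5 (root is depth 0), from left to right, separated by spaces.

12: root
39: right child of 12 (depth 1)
34: left child of 39 (depth 2)
31: left child of 34 (depth 3)
36: right child of 34 (depth 3)
38: right child of 36 (depth 4)
28: left child of 31 (depth 4)
37: left child of 38 (depth 5)
17: left child of 28 (depth 5)
21: right child of 17 (depth 6)
19: left child of 21 (depth 7)
7: left child of 12 (depth 1)

17 37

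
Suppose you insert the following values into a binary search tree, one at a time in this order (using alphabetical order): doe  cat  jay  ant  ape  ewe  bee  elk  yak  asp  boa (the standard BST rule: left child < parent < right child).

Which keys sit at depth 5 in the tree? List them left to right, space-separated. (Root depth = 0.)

asp boa

doe: root
cat: left child of doe (depth 1)
jay: right child of doe (depth 1)
ant: left child of cat (depth 2)
ape: right child of ant (depth 3)
ewe: left child of jay (depth 2)
bee: right child of ape (depth 4)
elk: left child of ewe (depth 3)
yak: right child of jay (depth 2)
asp: left child of bee (depth 5)
boa: right child of bee (depth 5)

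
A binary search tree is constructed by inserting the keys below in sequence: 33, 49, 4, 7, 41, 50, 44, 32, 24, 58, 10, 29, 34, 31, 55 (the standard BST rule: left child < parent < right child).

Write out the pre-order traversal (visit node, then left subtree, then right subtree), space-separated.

33: root
49: right child of 33 (depth 1)
4: left child of 33 (depth 1)
7: right child of 4 (depth 2)
41: left child of 49 (depth 2)
50: right child of 49 (depth 2)
44: right child of 41 (depth 3)
32: right child of 7 (depth 3)
24: left child of 32 (depth 4)
58: right child of 50 (depth 3)
10: left child of 24 (depth 5)
29: right child of 24 (depth 5)
34: left child of 41 (depth 3)
31: right child of 29 (depth 6)
55: left child of 58 (depth 4)

33 4 7 32 24 10 29 31 49 41 34 44 50 58 55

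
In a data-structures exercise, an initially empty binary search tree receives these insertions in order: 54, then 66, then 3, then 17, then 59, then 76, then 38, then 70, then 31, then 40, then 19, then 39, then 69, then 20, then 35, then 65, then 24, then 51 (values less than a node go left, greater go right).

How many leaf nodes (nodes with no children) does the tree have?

54: root
66: right child of 54 (depth 1)
3: left child of 54 (depth 1)
17: right child of 3 (depth 2)
59: left child of 66 (depth 2)
76: right child of 66 (depth 2)
38: right child of 17 (depth 3)
70: left child of 76 (depth 3)
31: left child of 38 (depth 4)
40: right child of 38 (depth 4)
19: left child of 31 (depth 5)
39: left child of 40 (depth 5)
69: left child of 70 (depth 4)
20: right child of 19 (depth 6)
35: right child of 31 (depth 5)
65: right child of 59 (depth 3)
24: right child of 20 (depth 7)
51: right child of 40 (depth 5)

Leaves: 24, 35, 39, 51, 65, 69 — 6 in total.

6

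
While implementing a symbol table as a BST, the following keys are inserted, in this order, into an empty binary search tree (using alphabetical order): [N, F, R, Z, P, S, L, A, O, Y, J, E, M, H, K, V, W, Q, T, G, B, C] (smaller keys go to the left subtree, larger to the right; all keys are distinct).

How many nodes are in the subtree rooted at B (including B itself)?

2

Resulting structure (node: left, right):
  N: L=F, R=R
  F: L=A, R=L
  R: L=P, R=Z
  Z: L=S, R=–
  P: L=O, R=Q
  S: L=–, R=Y
  L: L=J, R=M
  A: L=–, R=E
  O: L=–, R=–
  Y: L=V, R=–
  J: L=H, R=K
  E: L=B, R=–
  M: L=–, R=–
  H: L=G, R=–
  K: L=–, R=–
  V: L=T, R=W
  W: L=–, R=–
  Q: L=–, R=–
  T: L=–, R=–
  G: L=–, R=–
  B: L=–, R=C
  C: L=–, R=–

Subtree rooted at B contains: B, C — 2 nodes.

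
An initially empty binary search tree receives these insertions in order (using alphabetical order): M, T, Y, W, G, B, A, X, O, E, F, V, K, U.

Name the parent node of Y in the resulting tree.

Insert M: tree is empty, so M becomes the root.
Insert T: T > M → go right. Place as right child of M.
Insert Y: Y > M → go right; Y > T → go right. Place as right child of T.
Insert W: W > M → go right; W > T → go right; W < Y → go left. Place as left child of Y.
Insert G: G < M → go left. Place as left child of M.
Insert B: B < M → go left; B < G → go left. Place as left child of G.
Insert A: A < M → go left; A < G → go left; A < B → go left. Place as left child of B.
Insert X: X > M → go right; X > T → go right; X < Y → go left; X > W → go right. Place as right child of W.
Insert O: O > M → go right; O < T → go left. Place as left child of T.
Insert E: E < M → go left; E < G → go left; E > B → go right. Place as right child of B.
Insert F: F < M → go left; F < G → go left; F > B → go right; F > E → go right. Place as right child of E.
Insert V: V > M → go right; V > T → go right; V < Y → go left; V < W → go left. Place as left child of W.
Insert K: K < M → go left; K > G → go right. Place as right child of G.
Insert U: U > M → go right; U > T → go right; U < Y → go left; U < W → go left; U < V → go left. Place as left child of V.

T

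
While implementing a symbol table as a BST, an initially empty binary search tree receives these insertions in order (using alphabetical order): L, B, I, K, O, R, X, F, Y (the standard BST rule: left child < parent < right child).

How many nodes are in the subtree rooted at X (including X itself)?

2

L: root
B: left child of L (depth 1)
I: right child of B (depth 2)
K: right child of I (depth 3)
O: right child of L (depth 1)
R: right child of O (depth 2)
X: right child of R (depth 3)
F: left child of I (depth 3)
Y: right child of X (depth 4)

Subtree rooted at X contains: X, Y — 2 nodes.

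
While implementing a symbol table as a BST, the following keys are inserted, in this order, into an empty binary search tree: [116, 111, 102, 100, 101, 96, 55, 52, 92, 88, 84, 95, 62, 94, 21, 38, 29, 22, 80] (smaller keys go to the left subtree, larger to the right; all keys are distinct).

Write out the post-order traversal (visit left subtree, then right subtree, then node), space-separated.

22 29 38 21 52 80 62 84 88 94 95 92 55 96 101 100 102 111 116

Resulting structure (node: left, right):
  116: L=111, R=–
  111: L=102, R=–
  102: L=100, R=–
  100: L=96, R=101
  101: L=–, R=–
  96: L=55, R=–
  55: L=52, R=92
  52: L=21, R=–
  92: L=88, R=95
  88: L=84, R=–
  84: L=62, R=–
  95: L=94, R=–
  62: L=–, R=80
  94: L=–, R=–
  21: L=–, R=38
  38: L=29, R=–
  29: L=22, R=–
  22: L=–, R=–
  80: L=–, R=–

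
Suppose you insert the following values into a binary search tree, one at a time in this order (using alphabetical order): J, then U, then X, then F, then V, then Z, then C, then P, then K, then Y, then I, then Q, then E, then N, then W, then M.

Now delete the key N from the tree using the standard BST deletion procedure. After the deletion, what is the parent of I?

Insert J: tree is empty, so J becomes the root.
Insert U: U > J → go right. Place as right child of J.
Insert X: X > J → go right; X > U → go right. Place as right child of U.
Insert F: F < J → go left. Place as left child of J.
Insert V: V > J → go right; V > U → go right; V < X → go left. Place as left child of X.
Insert Z: Z > J → go right; Z > U → go right; Z > X → go right. Place as right child of X.
Insert C: C < J → go left; C < F → go left. Place as left child of F.
Insert P: P > J → go right; P < U → go left. Place as left child of U.
Insert K: K > J → go right; K < U → go left; K < P → go left. Place as left child of P.
Insert Y: Y > J → go right; Y > U → go right; Y > X → go right; Y < Z → go left. Place as left child of Z.
Insert I: I < J → go left; I > F → go right. Place as right child of F.
Insert Q: Q > J → go right; Q < U → go left; Q > P → go right. Place as right child of P.
Insert E: E < J → go left; E < F → go left; E > C → go right. Place as right child of C.
Insert N: N > J → go right; N < U → go left; N < P → go left; N > K → go right. Place as right child of K.
Insert W: W > J → go right; W > U → go right; W < X → go left; W > V → go right. Place as right child of V.
Insert M: M > J → go right; M < U → go left; M < P → go left; M > K → go right; M < N → go left. Place as left child of N.

Delete N (at most one child — splice it out).
After deletion, I's parent is F.

F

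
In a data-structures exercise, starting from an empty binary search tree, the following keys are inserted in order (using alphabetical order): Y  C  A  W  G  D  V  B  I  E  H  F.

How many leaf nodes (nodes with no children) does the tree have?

3

Insert Y: tree is empty, so Y becomes the root.
Insert C: C < Y → go left. Place as left child of Y.
Insert A: A < Y → go left; A < C → go left. Place as left child of C.
Insert W: W < Y → go left; W > C → go right. Place as right child of C.
Insert G: G < Y → go left; G > C → go right; G < W → go left. Place as left child of W.
Insert D: D < Y → go left; D > C → go right; D < W → go left; D < G → go left. Place as left child of G.
Insert V: V < Y → go left; V > C → go right; V < W → go left; V > G → go right. Place as right child of G.
Insert B: B < Y → go left; B < C → go left; B > A → go right. Place as right child of A.
Insert I: I < Y → go left; I > C → go right; I < W → go left; I > G → go right; I < V → go left. Place as left child of V.
Insert E: E < Y → go left; E > C → go right; E < W → go left; E < G → go left; E > D → go right. Place as right child of D.
Insert H: H < Y → go left; H > C → go right; H < W → go left; H > G → go right; H < V → go left; H < I → go left. Place as left child of I.
Insert F: F < Y → go left; F > C → go right; F < W → go left; F < G → go left; F > D → go right; F > E → go right. Place as right child of E.

Leaves: B, F, H — 3 in total.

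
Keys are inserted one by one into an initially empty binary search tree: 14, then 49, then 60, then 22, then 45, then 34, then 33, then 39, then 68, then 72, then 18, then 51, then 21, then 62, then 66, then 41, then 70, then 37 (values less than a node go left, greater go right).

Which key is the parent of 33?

Resulting structure (node: left, right):
  14: L=–, R=49
  49: L=22, R=60
  60: L=51, R=68
  22: L=18, R=45
  45: L=34, R=–
  34: L=33, R=39
  33: L=–, R=–
  39: L=37, R=41
  68: L=62, R=72
  72: L=70, R=–
  18: L=–, R=21
  51: L=–, R=–
  21: L=–, R=–
  62: L=–, R=66
  66: L=–, R=–
  41: L=–, R=–
  70: L=–, R=–
  37: L=–, R=–

34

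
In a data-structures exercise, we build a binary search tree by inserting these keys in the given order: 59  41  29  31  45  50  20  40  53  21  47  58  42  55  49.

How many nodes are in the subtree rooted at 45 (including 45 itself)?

Insert 59: tree is empty, so 59 becomes the root.
Insert 41: 41 < 59 → go left. Place as left child of 59.
Insert 29: 29 < 59 → go left; 29 < 41 → go left. Place as left child of 41.
Insert 31: 31 < 59 → go left; 31 < 41 → go left; 31 > 29 → go right. Place as right child of 29.
Insert 45: 45 < 59 → go left; 45 > 41 → go right. Place as right child of 41.
Insert 50: 50 < 59 → go left; 50 > 41 → go right; 50 > 45 → go right. Place as right child of 45.
Insert 20: 20 < 59 → go left; 20 < 41 → go left; 20 < 29 → go left. Place as left child of 29.
Insert 40: 40 < 59 → go left; 40 < 41 → go left; 40 > 29 → go right; 40 > 31 → go right. Place as right child of 31.
Insert 53: 53 < 59 → go left; 53 > 41 → go right; 53 > 45 → go right; 53 > 50 → go right. Place as right child of 50.
Insert 21: 21 < 59 → go left; 21 < 41 → go left; 21 < 29 → go left; 21 > 20 → go right. Place as right child of 20.
Insert 47: 47 < 59 → go left; 47 > 41 → go right; 47 > 45 → go right; 47 < 50 → go left. Place as left child of 50.
Insert 58: 58 < 59 → go left; 58 > 41 → go right; 58 > 45 → go right; 58 > 50 → go right; 58 > 53 → go right. Place as right child of 53.
Insert 42: 42 < 59 → go left; 42 > 41 → go right; 42 < 45 → go left. Place as left child of 45.
Insert 55: 55 < 59 → go left; 55 > 41 → go right; 55 > 45 → go right; 55 > 50 → go right; 55 > 53 → go right; 55 < 58 → go left. Place as left child of 58.
Insert 49: 49 < 59 → go left; 49 > 41 → go right; 49 > 45 → go right; 49 < 50 → go left; 49 > 47 → go right. Place as right child of 47.

Subtree rooted at 45 contains: 45, 42, 50, 47, 49, 53, 58, 55 — 8 nodes.

8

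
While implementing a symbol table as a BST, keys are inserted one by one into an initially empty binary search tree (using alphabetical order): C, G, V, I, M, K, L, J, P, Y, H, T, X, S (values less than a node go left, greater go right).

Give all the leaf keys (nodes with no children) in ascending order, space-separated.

H J L S X

C: root
G: right child of C (depth 1)
V: right child of G (depth 2)
I: left child of V (depth 3)
M: right child of I (depth 4)
K: left child of M (depth 5)
L: right child of K (depth 6)
J: left child of K (depth 6)
P: right child of M (depth 5)
Y: right child of V (depth 3)
H: left child of I (depth 4)
T: right child of P (depth 6)
X: left child of Y (depth 4)
S: left child of T (depth 7)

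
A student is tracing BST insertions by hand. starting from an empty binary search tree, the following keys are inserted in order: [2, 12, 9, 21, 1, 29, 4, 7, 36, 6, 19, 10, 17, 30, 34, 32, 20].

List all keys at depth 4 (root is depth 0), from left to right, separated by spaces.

2: root
12: right child of 2 (depth 1)
9: left child of 12 (depth 2)
21: right child of 12 (depth 2)
1: left child of 2 (depth 1)
29: right child of 21 (depth 3)
4: left child of 9 (depth 3)
7: right child of 4 (depth 4)
36: right child of 29 (depth 4)
6: left child of 7 (depth 5)
19: left child of 21 (depth 3)
10: right child of 9 (depth 3)
17: left child of 19 (depth 4)
30: left child of 36 (depth 5)
34: right child of 30 (depth 6)
32: left child of 34 (depth 7)
20: right child of 19 (depth 4)

7 17 20 36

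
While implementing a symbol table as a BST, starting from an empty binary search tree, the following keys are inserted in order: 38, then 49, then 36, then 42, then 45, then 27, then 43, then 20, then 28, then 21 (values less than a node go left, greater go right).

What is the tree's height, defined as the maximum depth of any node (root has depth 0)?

Insert 38: tree is empty, so 38 becomes the root.
Insert 49: 49 > 38 → go right. Place as right child of 38.
Insert 36: 36 < 38 → go left. Place as left child of 38.
Insert 42: 42 > 38 → go right; 42 < 49 → go left. Place as left child of 49.
Insert 45: 45 > 38 → go right; 45 < 49 → go left; 45 > 42 → go right. Place as right child of 42.
Insert 27: 27 < 38 → go left; 27 < 36 → go left. Place as left child of 36.
Insert 43: 43 > 38 → go right; 43 < 49 → go left; 43 > 42 → go right; 43 < 45 → go left. Place as left child of 45.
Insert 20: 20 < 38 → go left; 20 < 36 → go left; 20 < 27 → go left. Place as left child of 27.
Insert 28: 28 < 38 → go left; 28 < 36 → go left; 28 > 27 → go right. Place as right child of 27.
Insert 21: 21 < 38 → go left; 21 < 36 → go left; 21 < 27 → go left; 21 > 20 → go right. Place as right child of 20.

The deepest node is 43 at depth 4.

4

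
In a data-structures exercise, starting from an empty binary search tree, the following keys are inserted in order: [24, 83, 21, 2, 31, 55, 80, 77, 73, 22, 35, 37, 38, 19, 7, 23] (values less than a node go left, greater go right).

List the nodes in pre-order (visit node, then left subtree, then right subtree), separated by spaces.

24 21 2 19 7 22 23 83 31 55 35 37 38 80 77 73

24: root
83: right child of 24 (depth 1)
21: left child of 24 (depth 1)
2: left child of 21 (depth 2)
31: left child of 83 (depth 2)
55: right child of 31 (depth 3)
80: right child of 55 (depth 4)
77: left child of 80 (depth 5)
73: left child of 77 (depth 6)
22: right child of 21 (depth 2)
35: left child of 55 (depth 4)
37: right child of 35 (depth 5)
38: right child of 37 (depth 6)
19: right child of 2 (depth 3)
7: left child of 19 (depth 4)
23: right child of 22 (depth 3)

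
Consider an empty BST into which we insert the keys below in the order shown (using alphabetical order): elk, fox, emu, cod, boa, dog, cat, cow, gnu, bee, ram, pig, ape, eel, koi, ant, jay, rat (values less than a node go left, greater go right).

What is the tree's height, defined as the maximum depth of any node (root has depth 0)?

6

elk: root
fox: right child of elk (depth 1)
emu: left child of fox (depth 2)
cod: left child of elk (depth 1)
boa: left child of cod (depth 2)
dog: right child of cod (depth 2)
cat: right child of boa (depth 3)
cow: left child of dog (depth 3)
gnu: right child of fox (depth 2)
bee: left child of boa (depth 3)
ram: right child of gnu (depth 3)
pig: left child of ram (depth 4)
ape: left child of bee (depth 4)
eel: right child of dog (depth 3)
koi: left child of pig (depth 5)
ant: left child of ape (depth 5)
jay: left child of koi (depth 6)
rat: right child of ram (depth 4)

The deepest node is jay at depth 6.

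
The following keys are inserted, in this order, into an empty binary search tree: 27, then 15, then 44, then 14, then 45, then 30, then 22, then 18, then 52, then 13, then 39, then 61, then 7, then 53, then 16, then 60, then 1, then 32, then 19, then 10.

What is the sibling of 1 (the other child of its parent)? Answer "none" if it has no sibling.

27: root
15: left child of 27 (depth 1)
44: right child of 27 (depth 1)
14: left child of 15 (depth 2)
45: right child of 44 (depth 2)
30: left child of 44 (depth 2)
22: right child of 15 (depth 2)
18: left child of 22 (depth 3)
52: right child of 45 (depth 3)
13: left child of 14 (depth 3)
39: right child of 30 (depth 3)
61: right child of 52 (depth 4)
7: left child of 13 (depth 4)
53: left child of 61 (depth 5)
16: left child of 18 (depth 4)
60: right child of 53 (depth 6)
1: left child of 7 (depth 5)
32: left child of 39 (depth 4)
19: right child of 18 (depth 4)
10: right child of 7 (depth 5)

1's parent is 7; the other child of 7 is 10.

10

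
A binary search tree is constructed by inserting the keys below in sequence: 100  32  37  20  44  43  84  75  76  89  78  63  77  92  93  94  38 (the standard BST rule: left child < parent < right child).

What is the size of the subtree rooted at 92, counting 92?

Insert 100: tree is empty, so 100 becomes the root.
Insert 32: 32 < 100 → go left. Place as left child of 100.
Insert 37: 37 < 100 → go left; 37 > 32 → go right. Place as right child of 32.
Insert 20: 20 < 100 → go left; 20 < 32 → go left. Place as left child of 32.
Insert 44: 44 < 100 → go left; 44 > 32 → go right; 44 > 37 → go right. Place as right child of 37.
Insert 43: 43 < 100 → go left; 43 > 32 → go right; 43 > 37 → go right; 43 < 44 → go left. Place as left child of 44.
Insert 84: 84 < 100 → go left; 84 > 32 → go right; 84 > 37 → go right; 84 > 44 → go right. Place as right child of 44.
Insert 75: 75 < 100 → go left; 75 > 32 → go right; 75 > 37 → go right; 75 > 44 → go right; 75 < 84 → go left. Place as left child of 84.
Insert 76: 76 < 100 → go left; 76 > 32 → go right; 76 > 37 → go right; 76 > 44 → go right; 76 < 84 → go left; 76 > 75 → go right. Place as right child of 75.
Insert 89: 89 < 100 → go left; 89 > 32 → go right; 89 > 37 → go right; 89 > 44 → go right; 89 > 84 → go right. Place as right child of 84.
Insert 78: 78 < 100 → go left; 78 > 32 → go right; 78 > 37 → go right; 78 > 44 → go right; 78 < 84 → go left; 78 > 75 → go right; 78 > 76 → go right. Place as right child of 76.
Insert 63: 63 < 100 → go left; 63 > 32 → go right; 63 > 37 → go right; 63 > 44 → go right; 63 < 84 → go left; 63 < 75 → go left. Place as left child of 75.
Insert 77: 77 < 100 → go left; 77 > 32 → go right; 77 > 37 → go right; 77 > 44 → go right; 77 < 84 → go left; 77 > 75 → go right; 77 > 76 → go right; 77 < 78 → go left. Place as left child of 78.
Insert 92: 92 < 100 → go left; 92 > 32 → go right; 92 > 37 → go right; 92 > 44 → go right; 92 > 84 → go right; 92 > 89 → go right. Place as right child of 89.
Insert 93: 93 < 100 → go left; 93 > 32 → go right; 93 > 37 → go right; 93 > 44 → go right; 93 > 84 → go right; 93 > 89 → go right; 93 > 92 → go right. Place as right child of 92.
Insert 94: 94 < 100 → go left; 94 > 32 → go right; 94 > 37 → go right; 94 > 44 → go right; 94 > 84 → go right; 94 > 89 → go right; 94 > 92 → go right; 94 > 93 → go right. Place as right child of 93.
Insert 38: 38 < 100 → go left; 38 > 32 → go right; 38 > 37 → go right; 38 < 44 → go left; 38 < 43 → go left. Place as left child of 43.

Subtree rooted at 92 contains: 92, 93, 94 — 3 nodes.

3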